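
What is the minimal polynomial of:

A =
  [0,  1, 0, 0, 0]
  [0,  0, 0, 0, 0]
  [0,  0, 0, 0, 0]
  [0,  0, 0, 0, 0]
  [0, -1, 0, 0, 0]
x^2

The characteristic polynomial is χ_A(x) = x^5, so the eigenvalues are known. The minimal polynomial is
  m_A(x) = Π_λ (x − λ)^{k_λ}
where k_λ is the size of the *largest* Jordan block for λ (equivalently, the smallest k with (A − λI)^k v = 0 for every generalised eigenvector v of λ).

  λ = 0: largest Jordan block has size 2, contributing (x − 0)^2

So m_A(x) = x^2 = x^2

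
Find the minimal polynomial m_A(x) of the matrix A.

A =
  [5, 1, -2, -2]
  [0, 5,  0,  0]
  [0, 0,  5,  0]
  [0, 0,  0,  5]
x^2 - 10*x + 25

The characteristic polynomial is χ_A(x) = (x - 5)^4, so the eigenvalues are known. The minimal polynomial is
  m_A(x) = Π_λ (x − λ)^{k_λ}
where k_λ is the size of the *largest* Jordan block for λ (equivalently, the smallest k with (A − λI)^k v = 0 for every generalised eigenvector v of λ).

  λ = 5: largest Jordan block has size 2, contributing (x − 5)^2

So m_A(x) = (x - 5)^2 = x^2 - 10*x + 25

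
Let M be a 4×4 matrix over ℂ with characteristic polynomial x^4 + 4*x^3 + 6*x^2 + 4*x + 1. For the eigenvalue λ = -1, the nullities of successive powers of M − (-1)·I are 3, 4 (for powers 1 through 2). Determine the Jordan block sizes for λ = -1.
Block sizes for λ = -1: [2, 1, 1]

From the dimensions of kernels of powers, the number of Jordan blocks of size at least j is d_j − d_{j−1} where d_j = dim ker(N^j) (with d_0 = 0). Computing the differences gives [3, 1].
The number of blocks of size exactly k is (#blocks of size ≥ k) − (#blocks of size ≥ k + 1), so the partition is: 2 block(s) of size 1, 1 block(s) of size 2.
In nonincreasing order the block sizes are [2, 1, 1].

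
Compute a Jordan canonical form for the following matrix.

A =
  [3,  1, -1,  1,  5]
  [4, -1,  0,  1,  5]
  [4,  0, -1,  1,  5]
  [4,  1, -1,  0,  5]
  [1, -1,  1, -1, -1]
J_2(-1) ⊕ J_2(-1) ⊕ J_1(4)

The characteristic polynomial is
  det(x·I − A) = x^5 - 10*x^3 - 20*x^2 - 15*x - 4 = (x - 4)*(x + 1)^4

Eigenvalues and multiplicities (the geometric multiplicity of λ is n − rank(A − λI), which equals the number of Jordan blocks for λ):
  λ = -1: algebraic multiplicity = 4, geometric multiplicity = 2
  λ = 4: algebraic multiplicity = 1, geometric multiplicity = 1

Determining the block sizes for each eigenvalue:
  λ = -1: with am = 4 and gm = 2, the partition is not yet determined (e.g. several partitions of 4 into 2 parts exist). Let N = A − (-1)·I. Computing rank(N^1) = 3, rank(N^2) = 1; the number of blocks of size ≥ j is rank(N^{j−1}) − rank(N^j), giving [2, 2]. So we have 2 block(s) of size 2 → block sizes [2, 2]
  λ = 4: one block (gm = 1), so the single block has size am = 1 → block sizes [1]

Assembling the blocks gives a Jordan form
J =
  [-1,  1,  0,  0, 0]
  [ 0, -1,  0,  0, 0]
  [ 0,  0, -1,  1, 0]
  [ 0,  0,  0, -1, 0]
  [ 0,  0,  0,  0, 4]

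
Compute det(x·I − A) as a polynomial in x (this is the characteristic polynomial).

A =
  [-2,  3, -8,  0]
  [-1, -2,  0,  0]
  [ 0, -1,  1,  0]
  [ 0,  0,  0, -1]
x^4 + 4*x^3 + 6*x^2 + 4*x + 1

Expanding det(x·I − A) (e.g. by cofactor expansion or by noting that A is similar to its Jordan form J, which has the same characteristic polynomial as A) gives
  χ_A(x) = x^4 + 4*x^3 + 6*x^2 + 4*x + 1
which factors as (x + 1)^4. The eigenvalues (with algebraic multiplicities) are λ = -1 with multiplicity 4.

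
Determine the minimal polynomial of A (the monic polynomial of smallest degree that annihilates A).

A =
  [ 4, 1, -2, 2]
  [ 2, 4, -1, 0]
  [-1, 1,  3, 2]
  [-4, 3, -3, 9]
x^3 - 15*x^2 + 75*x - 125

The characteristic polynomial is χ_A(x) = (x - 5)^4, so the eigenvalues are known. The minimal polynomial is
  m_A(x) = Π_λ (x − λ)^{k_λ}
where k_λ is the size of the *largest* Jordan block for λ (equivalently, the smallest k with (A − λI)^k v = 0 for every generalised eigenvector v of λ).

  λ = 5: largest Jordan block has size 3, contributing (x − 5)^3

So m_A(x) = (x - 5)^3 = x^3 - 15*x^2 + 75*x - 125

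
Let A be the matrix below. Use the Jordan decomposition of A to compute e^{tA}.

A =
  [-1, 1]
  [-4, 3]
e^{tA} =
  [-2*t*exp(t) + exp(t), t*exp(t)]
  [-4*t*exp(t), 2*t*exp(t) + exp(t)]

Strategy: write A = P · J · P⁻¹ where J is a Jordan canonical form, so e^{tA} = P · e^{tJ} · P⁻¹, and e^{tJ} can be computed block-by-block.

A has Jordan form
J =
  [1, 1]
  [0, 1]
(up to reordering of blocks).

Per-block formulas:
  For a 2×2 Jordan block J_2(1): exp(t · J_2(1)) = e^(1t)·(I + t·N), where N is the 2×2 nilpotent shift.

After assembling e^{tJ} and conjugating by P, we get:

e^{tA} =
  [-2*t*exp(t) + exp(t), t*exp(t)]
  [-4*t*exp(t), 2*t*exp(t) + exp(t)]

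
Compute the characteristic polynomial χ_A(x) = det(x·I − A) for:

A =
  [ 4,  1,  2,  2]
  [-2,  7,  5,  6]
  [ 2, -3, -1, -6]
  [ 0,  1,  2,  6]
x^4 - 16*x^3 + 96*x^2 - 256*x + 256

Expanding det(x·I − A) (e.g. by cofactor expansion or by noting that A is similar to its Jordan form J, which has the same characteristic polynomial as A) gives
  χ_A(x) = x^4 - 16*x^3 + 96*x^2 - 256*x + 256
which factors as (x - 4)^4. The eigenvalues (with algebraic multiplicities) are λ = 4 with multiplicity 4.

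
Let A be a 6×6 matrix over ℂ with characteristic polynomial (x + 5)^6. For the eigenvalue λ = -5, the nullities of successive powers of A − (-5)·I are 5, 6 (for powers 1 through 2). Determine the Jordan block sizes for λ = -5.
Block sizes for λ = -5: [2, 1, 1, 1, 1]

From the dimensions of kernels of powers, the number of Jordan blocks of size at least j is d_j − d_{j−1} where d_j = dim ker(N^j) (with d_0 = 0). Computing the differences gives [5, 1].
The number of blocks of size exactly k is (#blocks of size ≥ k) − (#blocks of size ≥ k + 1), so the partition is: 4 block(s) of size 1, 1 block(s) of size 2.
In nonincreasing order the block sizes are [2, 1, 1, 1, 1].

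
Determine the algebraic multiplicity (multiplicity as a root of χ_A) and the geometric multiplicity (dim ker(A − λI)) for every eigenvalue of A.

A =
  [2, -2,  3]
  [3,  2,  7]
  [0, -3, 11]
λ = 5: alg = 3, geom = 1

Step 1 — factor the characteristic polynomial to read off the algebraic multiplicities:
  χ_A(x) = (x - 5)^3

Step 2 — compute geometric multiplicities via the rank-nullity identity g(λ) = n − rank(A − λI):
  rank(A − (5)·I) = 2, so dim ker(A − (5)·I) = n − 2 = 1

Summary:
  λ = 5: algebraic multiplicity = 3, geometric multiplicity = 1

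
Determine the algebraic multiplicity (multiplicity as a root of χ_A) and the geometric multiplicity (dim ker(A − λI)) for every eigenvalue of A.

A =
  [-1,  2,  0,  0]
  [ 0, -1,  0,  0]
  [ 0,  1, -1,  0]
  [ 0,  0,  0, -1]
λ = -1: alg = 4, geom = 3

Step 1 — factor the characteristic polynomial to read off the algebraic multiplicities:
  χ_A(x) = (x + 1)^4

Step 2 — compute geometric multiplicities via the rank-nullity identity g(λ) = n − rank(A − λI):
  rank(A − (-1)·I) = 1, so dim ker(A − (-1)·I) = n − 1 = 3

Summary:
  λ = -1: algebraic multiplicity = 4, geometric multiplicity = 3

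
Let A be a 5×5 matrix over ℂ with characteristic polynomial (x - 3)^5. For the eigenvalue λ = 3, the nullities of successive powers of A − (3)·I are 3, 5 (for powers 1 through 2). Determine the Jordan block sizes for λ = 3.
Block sizes for λ = 3: [2, 2, 1]

From the dimensions of kernels of powers, the number of Jordan blocks of size at least j is d_j − d_{j−1} where d_j = dim ker(N^j) (with d_0 = 0). Computing the differences gives [3, 2].
The number of blocks of size exactly k is (#blocks of size ≥ k) − (#blocks of size ≥ k + 1), so the partition is: 1 block(s) of size 1, 2 block(s) of size 2.
In nonincreasing order the block sizes are [2, 2, 1].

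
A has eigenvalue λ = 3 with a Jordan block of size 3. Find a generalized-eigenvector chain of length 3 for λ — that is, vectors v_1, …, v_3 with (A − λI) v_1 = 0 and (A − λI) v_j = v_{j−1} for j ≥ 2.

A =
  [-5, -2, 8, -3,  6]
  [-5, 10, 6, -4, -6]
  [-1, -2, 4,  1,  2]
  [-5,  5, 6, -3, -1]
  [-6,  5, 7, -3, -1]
A Jordan chain for λ = 3 of length 3:
v_1 = (1, -3, 1, -2, -2)ᵀ
v_2 = (-2, 7, -2, 5, 5)ᵀ
v_3 = (0, 1, 0, 0, 0)ᵀ

Let N = A − (3)·I. We want v_3 with N^3 v_3 = 0 but N^2 v_3 ≠ 0; then v_{j-1} := N · v_j for j = 3, …, 2.

Pick v_3 = (0, 1, 0, 0, 0)ᵀ.
Then v_2 = N · v_3 = (-2, 7, -2, 5, 5)ᵀ.
Then v_1 = N · v_2 = (1, -3, 1, -2, -2)ᵀ.

Sanity check: (A − (3)·I) v_1 = (0, 0, 0, 0, 0)ᵀ = 0. ✓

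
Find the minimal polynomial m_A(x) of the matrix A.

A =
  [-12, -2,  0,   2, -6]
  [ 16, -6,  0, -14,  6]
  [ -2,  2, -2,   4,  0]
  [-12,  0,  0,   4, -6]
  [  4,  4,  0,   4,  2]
x^2 + 6*x + 8

The characteristic polynomial is χ_A(x) = (x + 2)^3*(x + 4)^2, so the eigenvalues are known. The minimal polynomial is
  m_A(x) = Π_λ (x − λ)^{k_λ}
where k_λ is the size of the *largest* Jordan block for λ (equivalently, the smallest k with (A − λI)^k v = 0 for every generalised eigenvector v of λ).

  λ = -4: largest Jordan block has size 1, contributing (x + 4)
  λ = -2: largest Jordan block has size 1, contributing (x + 2)

So m_A(x) = (x + 2)*(x + 4) = x^2 + 6*x + 8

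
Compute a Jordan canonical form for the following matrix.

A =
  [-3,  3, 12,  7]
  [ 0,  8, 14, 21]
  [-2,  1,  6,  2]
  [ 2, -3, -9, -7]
J_3(1) ⊕ J_1(1)

The characteristic polynomial is
  det(x·I − A) = x^4 - 4*x^3 + 6*x^2 - 4*x + 1 = (x - 1)^4

Eigenvalues and multiplicities (the geometric multiplicity of λ is n − rank(A − λI), which equals the number of Jordan blocks for λ):
  λ = 1: algebraic multiplicity = 4, geometric multiplicity = 2

Determining the block sizes for each eigenvalue:
  λ = 1: with am = 4 and gm = 2, the partition is not yet determined (e.g. several partitions of 4 into 2 parts exist). Let N = A − (1)·I. Computing rank(N^1) = 2, rank(N^2) = 1, rank(N^3) = 0; the number of blocks of size ≥ j is rank(N^{j−1}) − rank(N^j), giving [2, 1, 1]. So we have 1 block(s) of size 3, 1 block(s) of size 1 → block sizes [3, 1]

Assembling the blocks gives a Jordan form
J =
  [1, 1, 0, 0]
  [0, 1, 1, 0]
  [0, 0, 1, 0]
  [0, 0, 0, 1]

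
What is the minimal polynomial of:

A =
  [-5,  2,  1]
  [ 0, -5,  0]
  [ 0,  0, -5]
x^2 + 10*x + 25

The characteristic polynomial is χ_A(x) = (x + 5)^3, so the eigenvalues are known. The minimal polynomial is
  m_A(x) = Π_λ (x − λ)^{k_λ}
where k_λ is the size of the *largest* Jordan block for λ (equivalently, the smallest k with (A − λI)^k v = 0 for every generalised eigenvector v of λ).

  λ = -5: largest Jordan block has size 2, contributing (x + 5)^2

So m_A(x) = (x + 5)^2 = x^2 + 10*x + 25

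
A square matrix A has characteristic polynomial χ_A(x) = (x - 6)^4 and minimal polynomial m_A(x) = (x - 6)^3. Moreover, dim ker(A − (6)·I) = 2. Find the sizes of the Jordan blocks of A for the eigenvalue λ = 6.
Block sizes for λ = 6: [3, 1]

Step 1 — from the characteristic polynomial, algebraic multiplicity of λ = 6 is 4. From dim ker(A − (6)·I) = 2, there are exactly 2 Jordan blocks for λ = 6.
Step 2 — from the minimal polynomial, the factor (x − 6)^3 tells us the largest block for λ = 6 has size 3.
Step 3 — with total size 4, 2 blocks, and largest block 3, the block sizes (in nonincreasing order) are [3, 1].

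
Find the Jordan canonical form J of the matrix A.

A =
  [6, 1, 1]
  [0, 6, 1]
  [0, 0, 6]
J_3(6)

The characteristic polynomial is
  det(x·I − A) = x^3 - 18*x^2 + 108*x - 216 = (x - 6)^3

Eigenvalues and multiplicities (the geometric multiplicity of λ is n − rank(A − λI), which equals the number of Jordan blocks for λ):
  λ = 6: algebraic multiplicity = 3, geometric multiplicity = 1

Determining the block sizes for each eigenvalue:
  λ = 6: one block (gm = 1), so the single block has size am = 3 → block sizes [3]

Assembling the blocks gives a Jordan form
J =
  [6, 1, 0]
  [0, 6, 1]
  [0, 0, 6]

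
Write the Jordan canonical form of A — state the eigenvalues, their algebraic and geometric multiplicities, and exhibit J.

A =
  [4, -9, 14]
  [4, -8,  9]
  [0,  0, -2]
J_3(-2)

The characteristic polynomial is
  det(x·I − A) = x^3 + 6*x^2 + 12*x + 8 = (x + 2)^3

Eigenvalues and multiplicities (the geometric multiplicity of λ is n − rank(A − λI), which equals the number of Jordan blocks for λ):
  λ = -2: algebraic multiplicity = 3, geometric multiplicity = 1

Determining the block sizes for each eigenvalue:
  λ = -2: one block (gm = 1), so the single block has size am = 3 → block sizes [3]

Assembling the blocks gives a Jordan form
J =
  [-2,  1,  0]
  [ 0, -2,  1]
  [ 0,  0, -2]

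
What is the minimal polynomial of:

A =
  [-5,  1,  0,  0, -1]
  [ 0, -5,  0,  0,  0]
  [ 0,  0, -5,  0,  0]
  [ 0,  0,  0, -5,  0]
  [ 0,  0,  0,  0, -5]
x^2 + 10*x + 25

The characteristic polynomial is χ_A(x) = (x + 5)^5, so the eigenvalues are known. The minimal polynomial is
  m_A(x) = Π_λ (x − λ)^{k_λ}
where k_λ is the size of the *largest* Jordan block for λ (equivalently, the smallest k with (A − λI)^k v = 0 for every generalised eigenvector v of λ).

  λ = -5: largest Jordan block has size 2, contributing (x + 5)^2

So m_A(x) = (x + 5)^2 = x^2 + 10*x + 25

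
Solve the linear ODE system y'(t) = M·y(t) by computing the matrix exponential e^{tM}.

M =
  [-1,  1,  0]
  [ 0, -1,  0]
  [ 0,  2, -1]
e^{tM} =
  [exp(-t), t*exp(-t), 0]
  [0, exp(-t), 0]
  [0, 2*t*exp(-t), exp(-t)]

Strategy: write M = P · J · P⁻¹ where J is a Jordan canonical form, so e^{tM} = P · e^{tJ} · P⁻¹, and e^{tJ} can be computed block-by-block.

M has Jordan form
J =
  [-1,  1,  0]
  [ 0, -1,  0]
  [ 0,  0, -1]
(up to reordering of blocks).

Per-block formulas:
  For a 1×1 block at λ = -1: exp(t · [-1]) = [e^(-1t)].
  For a 2×2 Jordan block J_2(-1): exp(t · J_2(-1)) = e^(-1t)·(I + t·N), where N is the 2×2 nilpotent shift.

After assembling e^{tJ} and conjugating by P, we get:

e^{tM} =
  [exp(-t), t*exp(-t), 0]
  [0, exp(-t), 0]
  [0, 2*t*exp(-t), exp(-t)]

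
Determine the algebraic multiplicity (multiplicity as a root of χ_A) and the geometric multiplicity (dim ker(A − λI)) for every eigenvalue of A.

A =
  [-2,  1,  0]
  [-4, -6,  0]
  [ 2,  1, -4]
λ = -4: alg = 3, geom = 2

Step 1 — factor the characteristic polynomial to read off the algebraic multiplicities:
  χ_A(x) = (x + 4)^3

Step 2 — compute geometric multiplicities via the rank-nullity identity g(λ) = n − rank(A − λI):
  rank(A − (-4)·I) = 1, so dim ker(A − (-4)·I) = n − 1 = 2

Summary:
  λ = -4: algebraic multiplicity = 3, geometric multiplicity = 2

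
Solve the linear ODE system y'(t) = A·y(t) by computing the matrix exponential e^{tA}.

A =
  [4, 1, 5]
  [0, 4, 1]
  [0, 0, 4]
e^{tA} =
  [exp(4*t), t*exp(4*t), t^2*exp(4*t)/2 + 5*t*exp(4*t)]
  [0, exp(4*t), t*exp(4*t)]
  [0, 0, exp(4*t)]

Strategy: write A = P · J · P⁻¹ where J is a Jordan canonical form, so e^{tA} = P · e^{tJ} · P⁻¹, and e^{tJ} can be computed block-by-block.

A has Jordan form
J =
  [4, 1, 0]
  [0, 4, 1]
  [0, 0, 4]
(up to reordering of blocks).

Per-block formulas:
  For a 3×3 Jordan block J_3(4): exp(t · J_3(4)) = e^(4t)·(I + t·N + (t^2/2)·N^2), where N is the 3×3 nilpotent shift.

After assembling e^{tJ} and conjugating by P, we get:

e^{tA} =
  [exp(4*t), t*exp(4*t), t^2*exp(4*t)/2 + 5*t*exp(4*t)]
  [0, exp(4*t), t*exp(4*t)]
  [0, 0, exp(4*t)]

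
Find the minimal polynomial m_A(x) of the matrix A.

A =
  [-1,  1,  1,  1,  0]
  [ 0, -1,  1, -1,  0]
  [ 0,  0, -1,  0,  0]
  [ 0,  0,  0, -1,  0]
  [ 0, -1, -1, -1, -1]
x^3 + 3*x^2 + 3*x + 1

The characteristic polynomial is χ_A(x) = (x + 1)^5, so the eigenvalues are known. The minimal polynomial is
  m_A(x) = Π_λ (x − λ)^{k_λ}
where k_λ is the size of the *largest* Jordan block for λ (equivalently, the smallest k with (A − λI)^k v = 0 for every generalised eigenvector v of λ).

  λ = -1: largest Jordan block has size 3, contributing (x + 1)^3

So m_A(x) = (x + 1)^3 = x^3 + 3*x^2 + 3*x + 1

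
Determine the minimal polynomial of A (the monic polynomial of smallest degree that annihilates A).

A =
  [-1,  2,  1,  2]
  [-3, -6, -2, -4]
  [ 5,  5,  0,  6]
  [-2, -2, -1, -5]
x^3 + 9*x^2 + 27*x + 27

The characteristic polynomial is χ_A(x) = (x + 3)^4, so the eigenvalues are known. The minimal polynomial is
  m_A(x) = Π_λ (x − λ)^{k_λ}
where k_λ is the size of the *largest* Jordan block for λ (equivalently, the smallest k with (A − λI)^k v = 0 for every generalised eigenvector v of λ).

  λ = -3: largest Jordan block has size 3, contributing (x + 3)^3

So m_A(x) = (x + 3)^3 = x^3 + 9*x^2 + 27*x + 27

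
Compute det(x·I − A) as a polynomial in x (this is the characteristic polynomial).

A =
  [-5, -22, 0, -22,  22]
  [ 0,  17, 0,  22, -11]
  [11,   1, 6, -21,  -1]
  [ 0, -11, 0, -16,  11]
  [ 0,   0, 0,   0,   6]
x^5 - 8*x^4 - 47*x^3 + 414*x^2 + 540*x - 5400

Expanding det(x·I − A) (e.g. by cofactor expansion or by noting that A is similar to its Jordan form J, which has the same characteristic polynomial as A) gives
  χ_A(x) = x^5 - 8*x^4 - 47*x^3 + 414*x^2 + 540*x - 5400
which factors as (x - 6)^3*(x + 5)^2. The eigenvalues (with algebraic multiplicities) are λ = -5 with multiplicity 2, λ = 6 with multiplicity 3.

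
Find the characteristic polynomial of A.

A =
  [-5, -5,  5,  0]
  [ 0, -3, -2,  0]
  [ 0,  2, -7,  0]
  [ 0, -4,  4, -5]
x^4 + 20*x^3 + 150*x^2 + 500*x + 625

Expanding det(x·I − A) (e.g. by cofactor expansion or by noting that A is similar to its Jordan form J, which has the same characteristic polynomial as A) gives
  χ_A(x) = x^4 + 20*x^3 + 150*x^2 + 500*x + 625
which factors as (x + 5)^4. The eigenvalues (with algebraic multiplicities) are λ = -5 with multiplicity 4.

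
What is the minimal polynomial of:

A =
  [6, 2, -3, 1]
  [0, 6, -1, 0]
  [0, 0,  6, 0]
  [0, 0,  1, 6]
x^3 - 18*x^2 + 108*x - 216

The characteristic polynomial is χ_A(x) = (x - 6)^4, so the eigenvalues are known. The minimal polynomial is
  m_A(x) = Π_λ (x − λ)^{k_λ}
where k_λ is the size of the *largest* Jordan block for λ (equivalently, the smallest k with (A − λI)^k v = 0 for every generalised eigenvector v of λ).

  λ = 6: largest Jordan block has size 3, contributing (x − 6)^3

So m_A(x) = (x - 6)^3 = x^3 - 18*x^2 + 108*x - 216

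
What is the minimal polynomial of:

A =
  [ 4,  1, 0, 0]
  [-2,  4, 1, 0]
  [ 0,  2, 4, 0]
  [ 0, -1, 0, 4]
x^3 - 12*x^2 + 48*x - 64

The characteristic polynomial is χ_A(x) = (x - 4)^4, so the eigenvalues are known. The minimal polynomial is
  m_A(x) = Π_λ (x − λ)^{k_λ}
where k_λ is the size of the *largest* Jordan block for λ (equivalently, the smallest k with (A − λI)^k v = 0 for every generalised eigenvector v of λ).

  λ = 4: largest Jordan block has size 3, contributing (x − 4)^3

So m_A(x) = (x - 4)^3 = x^3 - 12*x^2 + 48*x - 64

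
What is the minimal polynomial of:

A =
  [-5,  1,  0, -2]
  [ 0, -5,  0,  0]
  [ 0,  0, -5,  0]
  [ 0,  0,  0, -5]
x^2 + 10*x + 25

The characteristic polynomial is χ_A(x) = (x + 5)^4, so the eigenvalues are known. The minimal polynomial is
  m_A(x) = Π_λ (x − λ)^{k_λ}
where k_λ is the size of the *largest* Jordan block for λ (equivalently, the smallest k with (A − λI)^k v = 0 for every generalised eigenvector v of λ).

  λ = -5: largest Jordan block has size 2, contributing (x + 5)^2

So m_A(x) = (x + 5)^2 = x^2 + 10*x + 25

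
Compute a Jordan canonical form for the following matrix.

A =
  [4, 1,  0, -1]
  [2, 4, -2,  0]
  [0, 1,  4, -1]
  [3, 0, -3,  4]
J_3(4) ⊕ J_1(4)

The characteristic polynomial is
  det(x·I − A) = x^4 - 16*x^3 + 96*x^2 - 256*x + 256 = (x - 4)^4

Eigenvalues and multiplicities (the geometric multiplicity of λ is n − rank(A − λI), which equals the number of Jordan blocks for λ):
  λ = 4: algebraic multiplicity = 4, geometric multiplicity = 2

Determining the block sizes for each eigenvalue:
  λ = 4: with am = 4 and gm = 2, the partition is not yet determined (e.g. several partitions of 4 into 2 parts exist). Let N = A − (4)·I. Computing rank(N^1) = 2, rank(N^2) = 1, rank(N^3) = 0; the number of blocks of size ≥ j is rank(N^{j−1}) − rank(N^j), giving [2, 1, 1]. So we have 1 block(s) of size 3, 1 block(s) of size 1 → block sizes [3, 1]

Assembling the blocks gives a Jordan form
J =
  [4, 1, 0, 0]
  [0, 4, 1, 0]
  [0, 0, 4, 0]
  [0, 0, 0, 4]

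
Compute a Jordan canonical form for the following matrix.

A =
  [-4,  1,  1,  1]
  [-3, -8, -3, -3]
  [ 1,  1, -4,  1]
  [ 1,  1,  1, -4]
J_2(-5) ⊕ J_1(-5) ⊕ J_1(-5)

The characteristic polynomial is
  det(x·I − A) = x^4 + 20*x^3 + 150*x^2 + 500*x + 625 = (x + 5)^4

Eigenvalues and multiplicities (the geometric multiplicity of λ is n − rank(A − λI), which equals the number of Jordan blocks for λ):
  λ = -5: algebraic multiplicity = 4, geometric multiplicity = 3

Determining the block sizes for each eigenvalue:
  λ = -5: 3 blocks summing to 4 forces exactly one block of size 2 and the rest size 1 → block sizes [2, 1, 1]

Assembling the blocks gives a Jordan form
J =
  [-5,  1,  0,  0]
  [ 0, -5,  0,  0]
  [ 0,  0, -5,  0]
  [ 0,  0,  0, -5]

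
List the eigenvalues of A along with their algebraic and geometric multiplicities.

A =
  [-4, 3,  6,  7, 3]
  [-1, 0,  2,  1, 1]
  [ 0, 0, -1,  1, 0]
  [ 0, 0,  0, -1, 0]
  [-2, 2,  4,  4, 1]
λ = -1: alg = 5, geom = 3

Step 1 — factor the characteristic polynomial to read off the algebraic multiplicities:
  χ_A(x) = (x + 1)^5

Step 2 — compute geometric multiplicities via the rank-nullity identity g(λ) = n − rank(A − λI):
  rank(A − (-1)·I) = 2, so dim ker(A − (-1)·I) = n − 2 = 3

Summary:
  λ = -1: algebraic multiplicity = 5, geometric multiplicity = 3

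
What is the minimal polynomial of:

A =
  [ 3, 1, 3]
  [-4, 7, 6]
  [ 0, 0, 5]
x^2 - 10*x + 25

The characteristic polynomial is χ_A(x) = (x - 5)^3, so the eigenvalues are known. The minimal polynomial is
  m_A(x) = Π_λ (x − λ)^{k_λ}
where k_λ is the size of the *largest* Jordan block for λ (equivalently, the smallest k with (A − λI)^k v = 0 for every generalised eigenvector v of λ).

  λ = 5: largest Jordan block has size 2, contributing (x − 5)^2

So m_A(x) = (x - 5)^2 = x^2 - 10*x + 25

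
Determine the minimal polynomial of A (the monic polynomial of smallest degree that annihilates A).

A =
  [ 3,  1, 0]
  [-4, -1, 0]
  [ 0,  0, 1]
x^2 - 2*x + 1

The characteristic polynomial is χ_A(x) = (x - 1)^3, so the eigenvalues are known. The minimal polynomial is
  m_A(x) = Π_λ (x − λ)^{k_λ}
where k_λ is the size of the *largest* Jordan block for λ (equivalently, the smallest k with (A − λI)^k v = 0 for every generalised eigenvector v of λ).

  λ = 1: largest Jordan block has size 2, contributing (x − 1)^2

So m_A(x) = (x - 1)^2 = x^2 - 2*x + 1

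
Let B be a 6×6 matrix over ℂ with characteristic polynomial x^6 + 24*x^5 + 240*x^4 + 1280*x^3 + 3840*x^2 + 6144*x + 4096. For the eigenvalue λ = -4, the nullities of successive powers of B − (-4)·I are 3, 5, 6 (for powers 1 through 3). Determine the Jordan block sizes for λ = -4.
Block sizes for λ = -4: [3, 2, 1]

From the dimensions of kernels of powers, the number of Jordan blocks of size at least j is d_j − d_{j−1} where d_j = dim ker(N^j) (with d_0 = 0). Computing the differences gives [3, 2, 1].
The number of blocks of size exactly k is (#blocks of size ≥ k) − (#blocks of size ≥ k + 1), so the partition is: 1 block(s) of size 1, 1 block(s) of size 2, 1 block(s) of size 3.
In nonincreasing order the block sizes are [3, 2, 1].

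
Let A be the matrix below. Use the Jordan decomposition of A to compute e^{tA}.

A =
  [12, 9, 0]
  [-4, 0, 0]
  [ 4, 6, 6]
e^{tA} =
  [6*t*exp(6*t) + exp(6*t), 9*t*exp(6*t), 0]
  [-4*t*exp(6*t), -6*t*exp(6*t) + exp(6*t), 0]
  [4*t*exp(6*t), 6*t*exp(6*t), exp(6*t)]

Strategy: write A = P · J · P⁻¹ where J is a Jordan canonical form, so e^{tA} = P · e^{tJ} · P⁻¹, and e^{tJ} can be computed block-by-block.

A has Jordan form
J =
  [6, 1, 0]
  [0, 6, 0]
  [0, 0, 6]
(up to reordering of blocks).

Per-block formulas:
  For a 2×2 Jordan block J_2(6): exp(t · J_2(6)) = e^(6t)·(I + t·N), where N is the 2×2 nilpotent shift.
  For a 1×1 block at λ = 6: exp(t · [6]) = [e^(6t)].

After assembling e^{tJ} and conjugating by P, we get:

e^{tA} =
  [6*t*exp(6*t) + exp(6*t), 9*t*exp(6*t), 0]
  [-4*t*exp(6*t), -6*t*exp(6*t) + exp(6*t), 0]
  [4*t*exp(6*t), 6*t*exp(6*t), exp(6*t)]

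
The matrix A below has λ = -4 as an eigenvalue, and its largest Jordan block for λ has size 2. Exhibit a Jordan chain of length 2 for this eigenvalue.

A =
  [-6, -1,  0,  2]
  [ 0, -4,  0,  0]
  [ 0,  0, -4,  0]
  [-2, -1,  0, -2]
A Jordan chain for λ = -4 of length 2:
v_1 = (-2, 0, 0, -2)ᵀ
v_2 = (1, 0, 0, 0)ᵀ

Let N = A − (-4)·I. We want v_2 with N^2 v_2 = 0 but N^1 v_2 ≠ 0; then v_{j-1} := N · v_j for j = 2, …, 2.

Pick v_2 = (1, 0, 0, 0)ᵀ.
Then v_1 = N · v_2 = (-2, 0, 0, -2)ᵀ.

Sanity check: (A − (-4)·I) v_1 = (0, 0, 0, 0)ᵀ = 0. ✓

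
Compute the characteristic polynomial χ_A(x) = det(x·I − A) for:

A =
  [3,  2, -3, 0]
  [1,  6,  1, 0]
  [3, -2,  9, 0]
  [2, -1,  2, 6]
x^4 - 24*x^3 + 216*x^2 - 864*x + 1296

Expanding det(x·I − A) (e.g. by cofactor expansion or by noting that A is similar to its Jordan form J, which has the same characteristic polynomial as A) gives
  χ_A(x) = x^4 - 24*x^3 + 216*x^2 - 864*x + 1296
which factors as (x - 6)^4. The eigenvalues (with algebraic multiplicities) are λ = 6 with multiplicity 4.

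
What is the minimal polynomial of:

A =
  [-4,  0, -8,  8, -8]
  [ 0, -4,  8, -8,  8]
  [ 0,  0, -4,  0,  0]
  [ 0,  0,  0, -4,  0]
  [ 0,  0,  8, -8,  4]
x^2 - 16

The characteristic polynomial is χ_A(x) = (x - 4)*(x + 4)^4, so the eigenvalues are known. The minimal polynomial is
  m_A(x) = Π_λ (x − λ)^{k_λ}
where k_λ is the size of the *largest* Jordan block for λ (equivalently, the smallest k with (A − λI)^k v = 0 for every generalised eigenvector v of λ).

  λ = -4: largest Jordan block has size 1, contributing (x + 4)
  λ = 4: largest Jordan block has size 1, contributing (x − 4)

So m_A(x) = (x - 4)*(x + 4) = x^2 - 16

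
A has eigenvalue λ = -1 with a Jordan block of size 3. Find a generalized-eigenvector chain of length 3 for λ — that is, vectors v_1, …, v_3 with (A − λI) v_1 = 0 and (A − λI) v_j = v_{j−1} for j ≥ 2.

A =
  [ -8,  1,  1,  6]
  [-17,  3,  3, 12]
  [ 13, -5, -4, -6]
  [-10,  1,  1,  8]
A Jordan chain for λ = -1 of length 3:
v_1 = (-2, -4, 2, -2)ᵀ
v_2 = (1, 4, -5, 1)ᵀ
v_3 = (0, 1, 0, 0)ᵀ

Let N = A − (-1)·I. We want v_3 with N^3 v_3 = 0 but N^2 v_3 ≠ 0; then v_{j-1} := N · v_j for j = 3, …, 2.

Pick v_3 = (0, 1, 0, 0)ᵀ.
Then v_2 = N · v_3 = (1, 4, -5, 1)ᵀ.
Then v_1 = N · v_2 = (-2, -4, 2, -2)ᵀ.

Sanity check: (A − (-1)·I) v_1 = (0, 0, 0, 0)ᵀ = 0. ✓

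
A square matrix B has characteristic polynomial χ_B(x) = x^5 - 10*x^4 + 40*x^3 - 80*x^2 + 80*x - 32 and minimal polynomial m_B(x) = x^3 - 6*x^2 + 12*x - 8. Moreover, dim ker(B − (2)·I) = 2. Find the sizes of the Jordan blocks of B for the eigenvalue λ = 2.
Block sizes for λ = 2: [3, 2]

Step 1 — from the characteristic polynomial, algebraic multiplicity of λ = 2 is 5. From dim ker(B − (2)·I) = 2, there are exactly 2 Jordan blocks for λ = 2.
Step 2 — from the minimal polynomial, the factor (x − 2)^3 tells us the largest block for λ = 2 has size 3.
Step 3 — with total size 5, 2 blocks, and largest block 3, the block sizes (in nonincreasing order) are [3, 2].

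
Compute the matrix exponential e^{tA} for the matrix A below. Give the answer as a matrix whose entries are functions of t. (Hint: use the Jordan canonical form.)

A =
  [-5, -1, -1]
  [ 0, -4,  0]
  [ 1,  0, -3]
e^{tA} =
  [-t*exp(-4*t) + exp(-4*t), t^2*exp(-4*t)/2 - t*exp(-4*t), -t*exp(-4*t)]
  [0, exp(-4*t), 0]
  [t*exp(-4*t), -t^2*exp(-4*t)/2, t*exp(-4*t) + exp(-4*t)]

Strategy: write A = P · J · P⁻¹ where J is a Jordan canonical form, so e^{tA} = P · e^{tJ} · P⁻¹, and e^{tJ} can be computed block-by-block.

A has Jordan form
J =
  [-4,  1,  0]
  [ 0, -4,  1]
  [ 0,  0, -4]
(up to reordering of blocks).

Per-block formulas:
  For a 3×3 Jordan block J_3(-4): exp(t · J_3(-4)) = e^(-4t)·(I + t·N + (t^2/2)·N^2), where N is the 3×3 nilpotent shift.

After assembling e^{tJ} and conjugating by P, we get:

e^{tA} =
  [-t*exp(-4*t) + exp(-4*t), t^2*exp(-4*t)/2 - t*exp(-4*t), -t*exp(-4*t)]
  [0, exp(-4*t), 0]
  [t*exp(-4*t), -t^2*exp(-4*t)/2, t*exp(-4*t) + exp(-4*t)]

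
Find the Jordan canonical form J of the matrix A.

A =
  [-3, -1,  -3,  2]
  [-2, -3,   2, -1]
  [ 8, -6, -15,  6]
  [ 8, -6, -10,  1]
J_3(-5) ⊕ J_1(-5)

The characteristic polynomial is
  det(x·I − A) = x^4 + 20*x^3 + 150*x^2 + 500*x + 625 = (x + 5)^4

Eigenvalues and multiplicities (the geometric multiplicity of λ is n − rank(A − λI), which equals the number of Jordan blocks for λ):
  λ = -5: algebraic multiplicity = 4, geometric multiplicity = 2

Determining the block sizes for each eigenvalue:
  λ = -5: with am = 4 and gm = 2, the partition is not yet determined (e.g. several partitions of 4 into 2 parts exist). Let N = A − (-5)·I. Computing rank(N^1) = 2, rank(N^2) = 1, rank(N^3) = 0; the number of blocks of size ≥ j is rank(N^{j−1}) − rank(N^j), giving [2, 1, 1]. So we have 1 block(s) of size 3, 1 block(s) of size 1 → block sizes [3, 1]

Assembling the blocks gives a Jordan form
J =
  [-5,  1,  0,  0]
  [ 0, -5,  1,  0]
  [ 0,  0, -5,  0]
  [ 0,  0,  0, -5]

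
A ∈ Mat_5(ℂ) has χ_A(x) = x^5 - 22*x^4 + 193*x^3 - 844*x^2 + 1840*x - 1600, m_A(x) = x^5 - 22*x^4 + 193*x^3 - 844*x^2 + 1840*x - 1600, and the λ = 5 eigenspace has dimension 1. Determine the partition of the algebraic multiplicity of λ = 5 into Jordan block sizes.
Block sizes for λ = 5: [2]

Step 1 — from the characteristic polynomial, algebraic multiplicity of λ = 5 is 2. From dim ker(A − (5)·I) = 1, there are exactly 1 Jordan blocks for λ = 5.
Step 2 — from the minimal polynomial, the factor (x − 5)^2 tells us the largest block for λ = 5 has size 2.
Step 3 — with total size 2, 1 blocks, and largest block 2, the block sizes (in nonincreasing order) are [2].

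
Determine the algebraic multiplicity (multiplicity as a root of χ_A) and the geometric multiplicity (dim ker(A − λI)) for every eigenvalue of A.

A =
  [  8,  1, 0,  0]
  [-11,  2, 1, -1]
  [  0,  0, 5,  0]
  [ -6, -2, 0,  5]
λ = 5: alg = 4, geom = 2

Step 1 — factor the characteristic polynomial to read off the algebraic multiplicities:
  χ_A(x) = (x - 5)^4

Step 2 — compute geometric multiplicities via the rank-nullity identity g(λ) = n − rank(A − λI):
  rank(A − (5)·I) = 2, so dim ker(A − (5)·I) = n − 2 = 2

Summary:
  λ = 5: algebraic multiplicity = 4, geometric multiplicity = 2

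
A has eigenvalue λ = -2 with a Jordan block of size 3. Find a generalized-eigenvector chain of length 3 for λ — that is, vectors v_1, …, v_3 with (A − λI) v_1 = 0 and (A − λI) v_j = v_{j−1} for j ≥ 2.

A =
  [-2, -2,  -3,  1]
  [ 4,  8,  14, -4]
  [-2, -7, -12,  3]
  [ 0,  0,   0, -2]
A Jordan chain for λ = -2 of length 3:
v_1 = (-2, 12, -8, 0)ᵀ
v_2 = (0, 4, -2, 0)ᵀ
v_3 = (1, 0, 0, 0)ᵀ

Let N = A − (-2)·I. We want v_3 with N^3 v_3 = 0 but N^2 v_3 ≠ 0; then v_{j-1} := N · v_j for j = 3, …, 2.

Pick v_3 = (1, 0, 0, 0)ᵀ.
Then v_2 = N · v_3 = (0, 4, -2, 0)ᵀ.
Then v_1 = N · v_2 = (-2, 12, -8, 0)ᵀ.

Sanity check: (A − (-2)·I) v_1 = (0, 0, 0, 0)ᵀ = 0. ✓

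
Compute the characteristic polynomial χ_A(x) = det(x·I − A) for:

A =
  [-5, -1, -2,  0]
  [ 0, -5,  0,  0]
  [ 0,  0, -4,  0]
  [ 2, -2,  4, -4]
x^4 + 18*x^3 + 121*x^2 + 360*x + 400

Expanding det(x·I − A) (e.g. by cofactor expansion or by noting that A is similar to its Jordan form J, which has the same characteristic polynomial as A) gives
  χ_A(x) = x^4 + 18*x^3 + 121*x^2 + 360*x + 400
which factors as (x + 4)^2*(x + 5)^2. The eigenvalues (with algebraic multiplicities) are λ = -5 with multiplicity 2, λ = -4 with multiplicity 2.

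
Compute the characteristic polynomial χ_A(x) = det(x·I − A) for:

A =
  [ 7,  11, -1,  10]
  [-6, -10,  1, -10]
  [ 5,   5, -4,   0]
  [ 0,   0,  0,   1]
x^4 + 6*x^3 + x^2 - 24*x + 16

Expanding det(x·I − A) (e.g. by cofactor expansion or by noting that A is similar to its Jordan form J, which has the same characteristic polynomial as A) gives
  χ_A(x) = x^4 + 6*x^3 + x^2 - 24*x + 16
which factors as (x - 1)^2*(x + 4)^2. The eigenvalues (with algebraic multiplicities) are λ = -4 with multiplicity 2, λ = 1 with multiplicity 2.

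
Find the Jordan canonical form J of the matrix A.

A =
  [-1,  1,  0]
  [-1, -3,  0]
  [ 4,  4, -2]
J_2(-2) ⊕ J_1(-2)

The characteristic polynomial is
  det(x·I − A) = x^3 + 6*x^2 + 12*x + 8 = (x + 2)^3

Eigenvalues and multiplicities (the geometric multiplicity of λ is n − rank(A − λI), which equals the number of Jordan blocks for λ):
  λ = -2: algebraic multiplicity = 3, geometric multiplicity = 2

Determining the block sizes for each eigenvalue:
  λ = -2: 2 blocks summing to 3 forces exactly one block of size 2 and the rest size 1 → block sizes [2, 1]

Assembling the blocks gives a Jordan form
J =
  [-2,  1,  0]
  [ 0, -2,  0]
  [ 0,  0, -2]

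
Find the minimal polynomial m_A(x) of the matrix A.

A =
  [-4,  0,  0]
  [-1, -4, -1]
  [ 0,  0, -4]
x^2 + 8*x + 16

The characteristic polynomial is χ_A(x) = (x + 4)^3, so the eigenvalues are known. The minimal polynomial is
  m_A(x) = Π_λ (x − λ)^{k_λ}
where k_λ is the size of the *largest* Jordan block for λ (equivalently, the smallest k with (A − λI)^k v = 0 for every generalised eigenvector v of λ).

  λ = -4: largest Jordan block has size 2, contributing (x + 4)^2

So m_A(x) = (x + 4)^2 = x^2 + 8*x + 16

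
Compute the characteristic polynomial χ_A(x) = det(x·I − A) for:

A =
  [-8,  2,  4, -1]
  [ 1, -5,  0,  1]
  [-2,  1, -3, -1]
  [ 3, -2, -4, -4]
x^4 + 20*x^3 + 150*x^2 + 500*x + 625

Expanding det(x·I − A) (e.g. by cofactor expansion or by noting that A is similar to its Jordan form J, which has the same characteristic polynomial as A) gives
  χ_A(x) = x^4 + 20*x^3 + 150*x^2 + 500*x + 625
which factors as (x + 5)^4. The eigenvalues (with algebraic multiplicities) are λ = -5 with multiplicity 4.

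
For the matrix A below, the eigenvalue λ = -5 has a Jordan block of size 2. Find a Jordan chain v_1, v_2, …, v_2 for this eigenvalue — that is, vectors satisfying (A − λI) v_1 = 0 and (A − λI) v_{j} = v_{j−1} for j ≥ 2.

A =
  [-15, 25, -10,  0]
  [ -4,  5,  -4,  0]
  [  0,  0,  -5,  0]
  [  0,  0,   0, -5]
A Jordan chain for λ = -5 of length 2:
v_1 = (-10, -4, 0, 0)ᵀ
v_2 = (1, 0, 0, 0)ᵀ

Let N = A − (-5)·I. We want v_2 with N^2 v_2 = 0 but N^1 v_2 ≠ 0; then v_{j-1} := N · v_j for j = 2, …, 2.

Pick v_2 = (1, 0, 0, 0)ᵀ.
Then v_1 = N · v_2 = (-10, -4, 0, 0)ᵀ.

Sanity check: (A − (-5)·I) v_1 = (0, 0, 0, 0)ᵀ = 0. ✓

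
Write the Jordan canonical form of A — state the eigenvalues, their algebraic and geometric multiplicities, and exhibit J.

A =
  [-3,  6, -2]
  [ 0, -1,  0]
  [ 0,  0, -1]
J_1(-3) ⊕ J_1(-1) ⊕ J_1(-1)

The characteristic polynomial is
  det(x·I − A) = x^3 + 5*x^2 + 7*x + 3 = (x + 1)^2*(x + 3)

Eigenvalues and multiplicities (the geometric multiplicity of λ is n − rank(A − λI), which equals the number of Jordan blocks for λ):
  λ = -3: algebraic multiplicity = 1, geometric multiplicity = 1
  λ = -1: algebraic multiplicity = 2, geometric multiplicity = 2

Determining the block sizes for each eigenvalue:
  λ = -3: one block (gm = 1), so the single block has size am = 1 → block sizes [1]
  λ = -1: gm = am = 2, so every block has size 1 → block sizes [1, 1]

Assembling the blocks gives a Jordan form
J =
  [-3,  0,  0]
  [ 0, -1,  0]
  [ 0,  0, -1]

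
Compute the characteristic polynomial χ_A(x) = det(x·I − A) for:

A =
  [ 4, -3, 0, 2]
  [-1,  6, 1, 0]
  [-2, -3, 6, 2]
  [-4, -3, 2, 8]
x^4 - 24*x^3 + 216*x^2 - 864*x + 1296

Expanding det(x·I − A) (e.g. by cofactor expansion or by noting that A is similar to its Jordan form J, which has the same characteristic polynomial as A) gives
  χ_A(x) = x^4 - 24*x^3 + 216*x^2 - 864*x + 1296
which factors as (x - 6)^4. The eigenvalues (with algebraic multiplicities) are λ = 6 with multiplicity 4.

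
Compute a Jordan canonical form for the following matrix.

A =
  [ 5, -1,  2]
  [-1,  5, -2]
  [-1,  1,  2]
J_2(4) ⊕ J_1(4)

The characteristic polynomial is
  det(x·I − A) = x^3 - 12*x^2 + 48*x - 64 = (x - 4)^3

Eigenvalues and multiplicities (the geometric multiplicity of λ is n − rank(A − λI), which equals the number of Jordan blocks for λ):
  λ = 4: algebraic multiplicity = 3, geometric multiplicity = 2

Determining the block sizes for each eigenvalue:
  λ = 4: 2 blocks summing to 3 forces exactly one block of size 2 and the rest size 1 → block sizes [2, 1]

Assembling the blocks gives a Jordan form
J =
  [4, 1, 0]
  [0, 4, 0]
  [0, 0, 4]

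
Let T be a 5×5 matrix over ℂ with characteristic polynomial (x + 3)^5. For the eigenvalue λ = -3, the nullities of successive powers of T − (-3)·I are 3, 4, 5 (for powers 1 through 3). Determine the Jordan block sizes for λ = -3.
Block sizes for λ = -3: [3, 1, 1]

From the dimensions of kernels of powers, the number of Jordan blocks of size at least j is d_j − d_{j−1} where d_j = dim ker(N^j) (with d_0 = 0). Computing the differences gives [3, 1, 1].
The number of blocks of size exactly k is (#blocks of size ≥ k) − (#blocks of size ≥ k + 1), so the partition is: 2 block(s) of size 1, 1 block(s) of size 3.
In nonincreasing order the block sizes are [3, 1, 1].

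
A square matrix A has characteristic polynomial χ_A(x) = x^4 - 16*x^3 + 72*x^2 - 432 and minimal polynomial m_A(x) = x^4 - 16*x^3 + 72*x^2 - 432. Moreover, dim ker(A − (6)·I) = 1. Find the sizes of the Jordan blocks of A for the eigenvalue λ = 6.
Block sizes for λ = 6: [3]

Step 1 — from the characteristic polynomial, algebraic multiplicity of λ = 6 is 3. From dim ker(A − (6)·I) = 1, there are exactly 1 Jordan blocks for λ = 6.
Step 2 — from the minimal polynomial, the factor (x − 6)^3 tells us the largest block for λ = 6 has size 3.
Step 3 — with total size 3, 1 blocks, and largest block 3, the block sizes (in nonincreasing order) are [3].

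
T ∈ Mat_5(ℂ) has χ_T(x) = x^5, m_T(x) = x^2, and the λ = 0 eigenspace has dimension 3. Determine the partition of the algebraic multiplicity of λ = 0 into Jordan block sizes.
Block sizes for λ = 0: [2, 2, 1]

Step 1 — from the characteristic polynomial, algebraic multiplicity of λ = 0 is 5. From dim ker(T − (0)·I) = 3, there are exactly 3 Jordan blocks for λ = 0.
Step 2 — from the minimal polynomial, the factor (x − 0)^2 tells us the largest block for λ = 0 has size 2.
Step 3 — with total size 5, 3 blocks, and largest block 2, the block sizes (in nonincreasing order) are [2, 2, 1].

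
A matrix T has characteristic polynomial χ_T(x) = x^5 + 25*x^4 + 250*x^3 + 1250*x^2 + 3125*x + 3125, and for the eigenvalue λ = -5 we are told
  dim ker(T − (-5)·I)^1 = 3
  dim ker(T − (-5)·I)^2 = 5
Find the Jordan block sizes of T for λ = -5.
Block sizes for λ = -5: [2, 2, 1]

From the dimensions of kernels of powers, the number of Jordan blocks of size at least j is d_j − d_{j−1} where d_j = dim ker(N^j) (with d_0 = 0). Computing the differences gives [3, 2].
The number of blocks of size exactly k is (#blocks of size ≥ k) − (#blocks of size ≥ k + 1), so the partition is: 1 block(s) of size 1, 2 block(s) of size 2.
In nonincreasing order the block sizes are [2, 2, 1].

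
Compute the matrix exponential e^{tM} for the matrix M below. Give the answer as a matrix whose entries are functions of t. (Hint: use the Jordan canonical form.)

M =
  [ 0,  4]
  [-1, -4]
e^{tM} =
  [2*t*exp(-2*t) + exp(-2*t), 4*t*exp(-2*t)]
  [-t*exp(-2*t), -2*t*exp(-2*t) + exp(-2*t)]

Strategy: write M = P · J · P⁻¹ where J is a Jordan canonical form, so e^{tM} = P · e^{tJ} · P⁻¹, and e^{tJ} can be computed block-by-block.

M has Jordan form
J =
  [-2,  1]
  [ 0, -2]
(up to reordering of blocks).

Per-block formulas:
  For a 2×2 Jordan block J_2(-2): exp(t · J_2(-2)) = e^(-2t)·(I + t·N), where N is the 2×2 nilpotent shift.

After assembling e^{tJ} and conjugating by P, we get:

e^{tM} =
  [2*t*exp(-2*t) + exp(-2*t), 4*t*exp(-2*t)]
  [-t*exp(-2*t), -2*t*exp(-2*t) + exp(-2*t)]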